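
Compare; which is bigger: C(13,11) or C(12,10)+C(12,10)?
C(12,10)+C(12,10)

Reasoning: C(13,11)=78; C(12,10)+C(12,10)=66+66=132.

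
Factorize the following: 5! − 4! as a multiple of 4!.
4 × 4! = 96

5! − 4! = 5·4! − 4! = (5 − 1)·4! = 4 × 4! = 96.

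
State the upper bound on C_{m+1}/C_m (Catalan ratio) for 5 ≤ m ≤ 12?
25/7

Explanation: C_{m+1}/C_m = 2(2m+1)/(m+2), which increases with m. Maximum at m = 12: 2·25/14 = 25/7.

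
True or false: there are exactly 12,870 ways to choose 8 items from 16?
C(16,8) = 12,870.
Final answer: True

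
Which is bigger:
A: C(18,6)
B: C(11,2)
A

Working:
A=C(18,6)=18,564, B=C(11,2)=55.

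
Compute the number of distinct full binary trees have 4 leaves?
5

Using the Catalan number formula: C_n = C(2n, n) / (n+1)
C_3 = C(6, 3) / (3+1)
     = 20 / 4
     = 5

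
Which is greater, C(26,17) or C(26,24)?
C(26,17)

Solution: C(26,17)=3,124,550, C(26,24)=325.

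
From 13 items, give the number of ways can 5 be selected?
1,287

Reasoning: C(13,5) = 13! / (5! × (13-5)!)
         = 13! / (5! × 8!)
         = 1,287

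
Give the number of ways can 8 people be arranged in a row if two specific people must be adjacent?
Treat pair as unit: (8-1)! arrangements × 2 internal orders = 10,080.

Answer: 10,080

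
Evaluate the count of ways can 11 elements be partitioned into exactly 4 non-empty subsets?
145,750

This equals S(11,4), the Stirling number of the 2nd kind.
Using the Stirling recurrence: S(n,k) = k·S(n-1,k) + S(n-1,k-1)
S(11,4) = 4·S(10,4) + S(10,3)
         = 4·34105 + 9330
         = 136420 + 9330
         = 145,750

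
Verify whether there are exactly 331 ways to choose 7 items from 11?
False

C(11,7) = 330 ≠ 331.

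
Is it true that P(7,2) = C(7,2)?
P(7,2) = 42 but C(7,2) = 21; they differ by a factor of 2! = 2, so the statement does not hold.
Final answer: False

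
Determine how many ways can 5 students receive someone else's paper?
44

Solution: Using D(n) = (n-1)[D(n-1) + D(n-2)]:
D(5) = (5-1) × [D(4) + D(3)]
      = 4 × [9 + 2]
      = 4 × 11
      = 44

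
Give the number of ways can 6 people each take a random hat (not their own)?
265

Reasoning: Using D(n) = (n-1)[D(n-1) + D(n-2)]:
D(6) = (6-1) × [D(5) + D(4)]
      = 5 × [44 + 9]
      = 5 × 53
      = 265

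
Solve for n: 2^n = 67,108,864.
26

Reasoning: 67,108,864 = 1,024 × 1,024 × 64 = 2^10 × 2^10 × 2^6 = 2^26, so n = 26.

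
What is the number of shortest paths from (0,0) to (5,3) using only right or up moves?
56

Reasoning: Choose 5 rights from 8 moves: C(8,5) = 56.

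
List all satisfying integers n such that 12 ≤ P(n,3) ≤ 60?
4, 5

Solution: P(3,3)=6; P(4,3)=24; P(5,3)=60; P(6,3)=120. So valid n = 4, 5.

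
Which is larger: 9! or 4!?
9!

Explanation: 9!=362,880, 4!=24. 9! > 4!.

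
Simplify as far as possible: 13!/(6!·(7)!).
1,716

Working:
This is C(13,6) = 1,716.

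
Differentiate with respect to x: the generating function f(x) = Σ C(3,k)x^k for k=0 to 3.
Σ k·C(3,k)x^(k-1) for k=1 to 3

Reasoning: Term-by-term differentiation gives Σ k·C(3,k)x^{k-1} for k=1 to 3.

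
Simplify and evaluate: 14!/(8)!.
This equals 14×13×...×9 = 2,162,160.
Final answer: 2,162,160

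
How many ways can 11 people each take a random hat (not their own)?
14,684,570

Working:
Using D(n) = (n-1)[D(n-1) + D(n-2)]:
D(11) = (11-1) × [D(10) + D(9)]
      = 10 × [1334961 + 133496]
      = 10 × 1468457
      = 14,684,570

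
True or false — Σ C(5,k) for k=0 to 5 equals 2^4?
False

Explanation: Binomial theorem: Σ C(5,k) = (1+1)^5 = 2^5 = 32; RHS 2^4 = 16.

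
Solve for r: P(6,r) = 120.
3

P(6,r) = 6·5·…·(6−r+1), a product of r factors. Multiplying down from 6: 6 = 6; 6·5 = 30; 6·5·4 = 120 ✓ (3 factors). So r = 3.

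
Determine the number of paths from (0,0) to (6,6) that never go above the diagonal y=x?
132

Working:
Counted by the Catalan number C_6: C_6 = C(12,6)/(6+1) = 924/7 = 132.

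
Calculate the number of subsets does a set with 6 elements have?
Each element can be included or excluded: 2^6 = 64.

Answer: 64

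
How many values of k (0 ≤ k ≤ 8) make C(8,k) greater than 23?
5

Row 8 is unimodal and symmetric about k=8/2. C(8,1)=8 ≤ 23; C(8,2)=28 > 23; by symmetry C(8,k) > 23 for k = 2..6. That's 6 - 2 + 1 = 5 values.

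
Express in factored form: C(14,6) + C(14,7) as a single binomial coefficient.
C(15,7)
By Pascal's identity: C(14,6) + C(14,7) = C(15,7) = 6,435.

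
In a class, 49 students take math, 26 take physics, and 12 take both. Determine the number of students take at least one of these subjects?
63

|A∪B| = |A|+|B|-|A∩B| = 49+26-12 = 63.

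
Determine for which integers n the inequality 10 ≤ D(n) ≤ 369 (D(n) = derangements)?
Using D(n) = (n−1)[D(n−1) + D(n−2)] with D(1)=0, D(2)=1: D(4)=9; D(5)=44; D(6)=265; D(7)=1,854. So valid n = 5, 6.

Answer: 5, 6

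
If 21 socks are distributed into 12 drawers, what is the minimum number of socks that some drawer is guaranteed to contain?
2

Explanation: Pigeonhole: ⌈21/12⌉ = 2.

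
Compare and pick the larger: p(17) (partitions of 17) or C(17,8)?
Pentagonal recurrence p(n) = p(n−1) + p(n−2) − p(n−5) − p(n−7) + …: p(17) = p(16) + p(15) − p(12) − p(10) + p(5) + p(2) = 231 + 176 − 77 − 42 + 7 + 2 = 297; C(17,8) = 24,310.

Answer: C(17,8)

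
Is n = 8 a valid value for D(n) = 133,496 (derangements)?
No

D(8) = (8-1)·[D(7) + D(6)] = 7·[1,854 + 265] = 14,833, which does not equal 133,496.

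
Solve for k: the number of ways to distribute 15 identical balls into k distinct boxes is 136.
3

Reasoning: Stars and bars: the count is C(15+k−1, k−1), increasing in k. k=2: C(16,1) = 16, k=3: C(17,2) = 136 ✓. So k = 3.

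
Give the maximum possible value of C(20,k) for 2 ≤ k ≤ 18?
C(20,k) is maximised at the centre of the row: C(20,10) = 184,756.

Answer: 184,756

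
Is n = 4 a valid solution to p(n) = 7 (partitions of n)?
No

Solution: Pentagonal recurrence p(n) = p(n−1) + p(n−2) − p(n−5) − p(n−7) + …: p(4) = p(3) + p(2) = 3 + 2 = 5, which does not equal 7.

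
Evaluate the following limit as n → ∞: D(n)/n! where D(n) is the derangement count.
1/e

Explanation: D(n)/n! → 1/e ≈ 0.3679 as n → ∞.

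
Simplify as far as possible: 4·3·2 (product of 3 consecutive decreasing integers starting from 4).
24

Working:
This is P(4,3) = 4!/(1)! = 24.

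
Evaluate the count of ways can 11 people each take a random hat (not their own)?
14,684,570

Using D(n) = (n-1)[D(n-1) + D(n-2)]:
D(11) = (11-1) × [D(10) + D(9)]
      = 10 × [1334961 + 133496]
      = 10 × 1468457
      = 14,684,570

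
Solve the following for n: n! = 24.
n! is strictly increasing. 2! = 2, 3! = 6, 4! = 24 ✓. So n = 4.
Final answer: 4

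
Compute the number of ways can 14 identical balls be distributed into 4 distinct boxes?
680
C(14+4-1, 4-1) = C(17, 3) = 680.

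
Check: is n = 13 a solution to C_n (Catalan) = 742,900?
Yes

Working:
C_13 = C(26,13)/(13+1) = 10,400,600/14 = 742,900, which equals 742,900.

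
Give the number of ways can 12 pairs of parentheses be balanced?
208,012

Using the Catalan number formula: C_n = C(2n, n) / (n+1)
C_12 = C(24, 12) / (12+1)
     = 2704156 / 13
     = 208,012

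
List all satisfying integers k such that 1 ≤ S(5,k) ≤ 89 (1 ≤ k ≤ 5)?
1, 2, 3, 4, 5

Working:
S(5,1)=1; S(5,2)=15; S(5,3)=25; S(5,4)=10; S(5,5)=1. So valid k = 1, 2, 3, 4, 5.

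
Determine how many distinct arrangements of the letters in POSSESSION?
75,600

Reasoning: Word has 10 letters (P=1, O=2, S=4, E=1, I=1, N=1). Arrangements: 10!/Π(k!) = 75,600.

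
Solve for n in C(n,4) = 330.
11

Working:
C(n,4) = n(n−1)(n−2)(n−3)/4! is increasing in n, and n(n−1)(n−2)(n−3) = 4!·330 = 7,920 ≈ (n−1.5)^4 gives n ≈ 10.9. Check: C(9,4) = 126, C(10,4) = 210, C(11,4) = 330 ✓. So n = 11.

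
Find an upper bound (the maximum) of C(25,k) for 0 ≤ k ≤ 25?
5,200,300

Maximum at k = 12 or k = 13: C(25,12) = 5,200,300.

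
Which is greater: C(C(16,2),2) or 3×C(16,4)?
C(C(16,2),2)
C(C(16,2),2)=7,140, 3×C(16,4)=5,460.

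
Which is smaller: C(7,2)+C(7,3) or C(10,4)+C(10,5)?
C(7,2)+C(7,3)

Working:
First=56, Second=462.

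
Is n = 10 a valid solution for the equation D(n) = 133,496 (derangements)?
No

D(10) = (10-1)·[D(9) + D(8)] = 9·[133,496 + 14,833] = 1,334,961, which does not equal 133,496.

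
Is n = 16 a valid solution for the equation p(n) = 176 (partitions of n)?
No

Working:
Pentagonal recurrence p(n) = p(n−1) + p(n−2) − p(n−5) − p(n−7) + …: p(16) = p(15) + p(14) − p(11) − p(9) + p(4) + p(1) = 176 + 135 − 56 − 30 + 5 + 1 = 231, which does not equal 176.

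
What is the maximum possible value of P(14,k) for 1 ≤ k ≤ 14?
P(14,k) increases in k, so maximum at k = 14: 14! = 87,178,291,200.
Final answer: 87,178,291,200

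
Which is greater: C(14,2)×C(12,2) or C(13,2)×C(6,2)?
C(14,2)×C(12,2)=6,006, C(13,2)×C(6,2)=1,170.

Answer: C(14,2)×C(12,2)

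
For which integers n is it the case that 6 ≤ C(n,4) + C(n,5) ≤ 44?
C(4,4)+C(4,5)=1; C(5,4)+C(5,5)=6; C(6,4)+C(6,5)=21; C(7,4)+C(7,5)=56. So valid n = 5, 6.

Answer: 5, 6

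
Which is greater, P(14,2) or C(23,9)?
P(14,2)=182, C(23,9)=817,190.
Final answer: C(23,9)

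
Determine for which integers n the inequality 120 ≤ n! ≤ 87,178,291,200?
5, 6, 7, 8, 9, 10, 11, 12, 13, 14

Reasoning: n! is strictly increasing; 5! = 120 and 14! = 87,178,291,200, so valid n = 5, 6, 7, 8, 9, 10, 11, 12, 13, 14.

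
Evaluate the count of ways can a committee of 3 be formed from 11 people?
165

Solution: C(11,3) = 11! / (3! × (11-3)!)
         = 11! / (3! × 8!)
         = 165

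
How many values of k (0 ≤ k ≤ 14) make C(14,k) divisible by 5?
Checking C(14,k) mod 5 for k = 0..14: none are divisible by 5. Count = 0.
Final answer: 0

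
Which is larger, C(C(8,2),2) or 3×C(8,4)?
C(C(8,2),2)

Reasoning: C(C(8,2),2)=378, 3×C(8,4)=210.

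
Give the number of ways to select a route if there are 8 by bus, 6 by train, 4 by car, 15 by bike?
33

By the addition principle: 8 + 6 + 4 + 15 = 33.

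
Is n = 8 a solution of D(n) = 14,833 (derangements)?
D(8) = (8-1)·[D(7) + D(6)] = 7·[1,854 + 265] = 14,833, which equals 14,833.
Final answer: Yes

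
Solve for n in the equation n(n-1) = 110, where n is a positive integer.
11

n² − n − 110 = 0, so n = (1 ± √(1 + 4·110))/2 = (1 ± √441)/2 = (1 ± 21)/2, i.e. n = 11 or n = -10. Taking the positive root, n = 11 (check: 11×10 = 110).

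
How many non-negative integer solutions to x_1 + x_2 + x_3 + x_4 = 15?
816

Reasoning: C(15+4-1, 4-1) = 816.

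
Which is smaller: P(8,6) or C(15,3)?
C(15,3)
P(8,6)=20,160, C(15,3)=455.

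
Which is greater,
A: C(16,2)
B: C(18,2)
B

Solution: A=C(16,2)=120, B=C(18,2)=153.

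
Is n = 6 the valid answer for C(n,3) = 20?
Yes

Reasoning: C(6,3) = 6·5·4/3! = 120/6 = 20, which equals 20.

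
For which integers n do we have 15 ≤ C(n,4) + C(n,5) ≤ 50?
6

C(5,4)+C(5,5)=6; C(6,4)+C(6,5)=21; C(7,4)+C(7,5)=56. So valid n = 6.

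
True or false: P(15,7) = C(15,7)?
False

Solution: P(15,7) = 32,432,400 and C(15,7) = 6,435; P(n,r) = r! × C(n,r) so P > C whenever r ≥ 2.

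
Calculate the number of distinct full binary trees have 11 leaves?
16,796

Working:
Using the Catalan number formula: C_n = C(2n, n) / (n+1)
C_10 = C(20, 10) / (10+1)
     = 184756 / 11
     = 16,796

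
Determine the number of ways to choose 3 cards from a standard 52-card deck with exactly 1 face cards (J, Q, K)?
9,360

Solution: 12 face cards and 40 non-face cards: C(12,1) × C(40,2) = 12 × 780 = 9,360.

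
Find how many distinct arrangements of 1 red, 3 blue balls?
Multinomial: 4!/(1! × 3!) = 4.

Answer: 4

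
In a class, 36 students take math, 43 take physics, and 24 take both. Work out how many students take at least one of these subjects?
|A∪B| = |A|+|B|-|A∩B| = 36+43-24 = 55.

Answer: 55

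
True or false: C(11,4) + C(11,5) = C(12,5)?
True

Reasoning: Pascal's identity C(n,k) + C(n,k+1) = C(n+1,k+1): 330 + 462 = 792 = C(12,5).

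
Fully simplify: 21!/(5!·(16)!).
20,349

This is C(21,5) = 20,349.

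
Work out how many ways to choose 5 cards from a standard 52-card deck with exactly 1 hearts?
1,069,263

13 hearts and 39 non-hearts: C(13,1) × C(39,4) = 13 × 82251 = 1,069,263.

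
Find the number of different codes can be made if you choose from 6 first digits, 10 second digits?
60

Explanation: By the multiplication principle: 6 × 10 = 60.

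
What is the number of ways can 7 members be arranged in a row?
Arrangements of 7 distinct objects: 7! = 5,040.
Final answer: 5,040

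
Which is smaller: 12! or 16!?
12!

Explanation: 12!=479,001,600, 16!=20,922,789,888,000. 16! > 12!.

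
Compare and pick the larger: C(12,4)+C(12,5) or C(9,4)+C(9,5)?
First=1,287, Second=252.

Answer: C(12,4)+C(12,5)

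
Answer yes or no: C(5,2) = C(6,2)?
LHS = C(5,2) = 10; RHS = C(6,2) = 15. 10 ≠ 15, so the statement does not hold.

Answer: No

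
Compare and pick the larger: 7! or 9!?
9!

Working:
7!=5,040, 9!=362,880. 9! > 7!.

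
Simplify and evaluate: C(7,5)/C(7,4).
C(n,k+1)/C(n,k) = (n−k)/(k+1). Here (7−4)/(4+1) = 3/5 = 3/5.

Answer: 3/5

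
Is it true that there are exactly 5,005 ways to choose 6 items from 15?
True

Reasoning: C(15,6) = 5,005.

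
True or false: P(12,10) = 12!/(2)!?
Permutation formula P(n,k) = n!/(n-k)!: 12!/2! = 479,001,600/2 = 239,500,800 = P(12,10). The statement holds.

Answer: True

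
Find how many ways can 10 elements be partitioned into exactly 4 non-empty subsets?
34,105

This equals S(10,4), the Stirling number of the 2nd kind.
Using the Stirling recurrence: S(n,k) = k·S(n-1,k) + S(n-1,k-1)
S(10,4) = 4·S(9,4) + S(9,3)
         = 4·7770 + 3025
         = 31080 + 3025
         = 34,105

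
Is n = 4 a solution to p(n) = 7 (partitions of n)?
No
Pentagonal recurrence p(n) = p(n−1) + p(n−2) − p(n−5) − p(n−7) + …: p(4) = p(3) + p(2) = 3 + 2 = 5, which does not equal 7.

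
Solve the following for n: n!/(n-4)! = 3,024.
9

Working:
n!/(n-4)! = n×(n-1)×(n-2)×(n-3), a product of 4 consecutive integers ≈ (n−1.5)^4. 3,024^(1/4) + 1.5 ≈ 8.9; check n = 9: 9×8×7×6 = 3,024 ✓. So n = 9.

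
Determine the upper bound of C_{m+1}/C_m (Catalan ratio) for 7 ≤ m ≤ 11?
46/13
C_{m+1}/C_m = 2(2m+1)/(m+2), which increases with m. Maximum at m = 11: 2·23/13 = 46/13.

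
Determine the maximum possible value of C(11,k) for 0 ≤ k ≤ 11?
Maximum at k = 5 or k = 6: C(11,5) = 462.
Final answer: 462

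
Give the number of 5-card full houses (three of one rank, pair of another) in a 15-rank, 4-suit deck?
Triple rank: 15. Triple suits: C(4,3)=4. Pair rank: 14. Pair suits: C(4,2)=6. Total: 5,040.

Answer: 5,040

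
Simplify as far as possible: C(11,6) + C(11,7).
792

Solution: By Pascal's identity: C(12,7) = 792.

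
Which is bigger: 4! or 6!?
4!=24, 6!=720. 6! > 4!.
Final answer: 6!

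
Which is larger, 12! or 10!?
12!

Solution: 12!=479,001,600, 10!=3,628,800. 12! > 10!.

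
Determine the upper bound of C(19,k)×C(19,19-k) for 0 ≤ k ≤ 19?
C(19,k)·C(19,19-k) = C(19,k)², maximised at the centre k = 9: C(19,9)² = 8,533,694,884.

Answer: 8,533,694,884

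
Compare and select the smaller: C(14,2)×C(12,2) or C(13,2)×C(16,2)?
C(14,2)×C(12,2)

C(14,2)×C(12,2)=6,006, C(13,2)×C(16,2)=9,360.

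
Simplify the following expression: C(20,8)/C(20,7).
C(n,k+1)/C(n,k) = (n−k)/(k+1). Here (20−7)/(7+1) = 13/8 = 13/8.
Final answer: 13/8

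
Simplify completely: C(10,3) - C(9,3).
36

Reasoning: C(10,3) - C(9,3) = C(9,2) = 36.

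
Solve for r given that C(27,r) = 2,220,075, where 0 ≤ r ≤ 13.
8
C(27,r) is increasing for 0 ≤ r ≤ 13. Stepping up (C(27,r+1) = C(27,r)·(27−r)/(r+1)): C(27,1) = 27, C(27,2) = 351, C(27,3) = 2,925, C(27,4) = 17,550, C(27,5) = 80,730, C(27,6) = 296,010, C(27,7) = 888,030, C(27,8) = 2,220,075 ✓. So r = 8.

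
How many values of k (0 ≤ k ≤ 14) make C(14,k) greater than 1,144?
5

Row 14 is unimodal and symmetric about k=14/2. C(14,4)=1,001 ≤ 1,144; C(14,5)=2,002 > 1,144; by symmetry C(14,k) > 1,144 for k = 5..9. That's 9 - 5 + 1 = 5 values.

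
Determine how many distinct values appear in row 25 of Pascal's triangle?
Row 25 has entries C(25,0)..C(25,25); by symmetry C(25,k)=C(25,25-k), giving 13 distinct values.

Answer: 13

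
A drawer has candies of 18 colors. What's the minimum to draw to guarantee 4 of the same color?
55
Worst case: 3 of each = 54. One more: 55.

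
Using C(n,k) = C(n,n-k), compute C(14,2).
91

Reasoning: C(14,2) = C(14,12) = 91.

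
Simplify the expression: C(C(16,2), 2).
7,140
C(16,2) = 120, then C(120, 2) = 7,140.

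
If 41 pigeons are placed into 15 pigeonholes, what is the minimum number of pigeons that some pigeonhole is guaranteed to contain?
3
Pigeonhole: ⌈41/15⌉ = 3.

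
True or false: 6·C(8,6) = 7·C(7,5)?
Absorption identity k·C(n,k) = n·C(n-1,k-1). LHS = 6·28 = 168; RHS = 7·21 = 147.

Answer: False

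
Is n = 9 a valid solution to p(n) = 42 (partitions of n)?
Pentagonal recurrence p(n) = p(n−1) + p(n−2) − p(n−5) − p(n−7) + …: p(9) = p(8) + p(7) − p(4) − p(2) = 22 + 15 − 5 − 2 = 30, which does not equal 42.
Final answer: No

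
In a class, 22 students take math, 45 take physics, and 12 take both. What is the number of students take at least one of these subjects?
55
|A∪B| = |A|+|B|-|A∩B| = 22+45-12 = 55.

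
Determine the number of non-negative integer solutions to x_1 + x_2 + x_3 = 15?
136

Solution: C(15+3-1, 3-1) = 136.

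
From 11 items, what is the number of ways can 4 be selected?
330

Explanation: C(11,4) = 11! / (4! × (11-4)!)
         = 11! / (4! × 7!)
         = 330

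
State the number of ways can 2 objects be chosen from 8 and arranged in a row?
56

Working:
P(8,2) = 8!/(8-2)! = 56.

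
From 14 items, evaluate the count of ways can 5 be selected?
2,002

Explanation: C(14,5) = 14! / (5! × (14-5)!)
         = 14! / (5! × 9!)
         = 2,002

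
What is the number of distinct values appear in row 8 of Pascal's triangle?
5

Working:
Row 8 has entries C(8,0)..C(8,8); by symmetry C(8,k)=C(8,8-k), giving 5 distinct values.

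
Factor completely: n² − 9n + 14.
Seek roots whose sum is 9 and product is 14: (2, 7). So n² − 9n + 14 = (n − 2)(n − 7).

Answer: (n − 2)(n − 7)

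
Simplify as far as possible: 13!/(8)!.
154,440

This equals 13×12×...×9 = 154,440.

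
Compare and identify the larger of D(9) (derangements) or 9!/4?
D(9)

D(9) = (9-1)·[D(8) + D(7)] = 8·[14,833 + 1,854] = 133,496; 9!/4 = 362,880/4 = 90,720.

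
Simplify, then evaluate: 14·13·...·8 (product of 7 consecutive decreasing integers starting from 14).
17,297,280

This is P(14,7) = 14!/(7)! = 17,297,280.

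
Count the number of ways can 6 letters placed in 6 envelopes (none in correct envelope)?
265

Explanation: Using D(n) = (n-1)[D(n-1) + D(n-2)]:
D(6) = (6-1) × [D(5) + D(4)]
      = 5 × [44 + 9]
      = 5 × 53
      = 265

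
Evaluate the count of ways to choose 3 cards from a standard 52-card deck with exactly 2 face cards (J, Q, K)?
12 face cards and 40 non-face cards: C(12,2) × C(40,1) = 66 × 40 = 2,640.
Final answer: 2,640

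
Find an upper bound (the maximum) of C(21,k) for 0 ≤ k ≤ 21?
352,716

Working:
Maximum at k = 10 or k = 11: C(21,10) = 352,716.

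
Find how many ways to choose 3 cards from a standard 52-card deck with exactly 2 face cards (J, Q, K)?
2,640

Solution: 12 face cards and 40 non-face cards: C(12,2) × C(40,1) = 66 × 40 = 2,640.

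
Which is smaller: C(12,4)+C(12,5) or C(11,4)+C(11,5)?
C(11,4)+C(11,5)

Working:
First=1,287, Second=792.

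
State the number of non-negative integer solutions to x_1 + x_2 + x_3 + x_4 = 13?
C(13+4-1, 4-1) = 560.

Answer: 560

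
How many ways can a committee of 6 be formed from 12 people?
924
C(12,6) = 12! / (6! × (12-6)!)
         = 12! / (6! × 6!)
         = 924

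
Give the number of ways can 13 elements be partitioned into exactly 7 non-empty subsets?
5,715,424

This equals S(13,7), the Stirling number of the 2nd kind.
Using the Stirling recurrence: S(n,k) = k·S(n-1,k) + S(n-1,k-1)
S(13,7) = 7·S(12,7) + S(12,6)
         = 7·627396 + 1323652
         = 4391772 + 1323652
         = 5,715,424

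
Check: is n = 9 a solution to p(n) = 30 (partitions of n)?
Yes

Reasoning: Pentagonal recurrence p(n) = p(n−1) + p(n−2) − p(n−5) − p(n−7) + …: p(9) = p(8) + p(7) − p(4) − p(2) = 22 + 15 − 5 − 2 = 30, which equals 30.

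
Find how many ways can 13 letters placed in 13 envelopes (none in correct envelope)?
2,290,792,932

Working:
Using D(n) = (n-1)[D(n-1) + D(n-2)]:
D(13) = (13-1) × [D(12) + D(11)]
      = 12 × [176214841 + 14684570]
      = 12 × 190899411
      = 2,290,792,932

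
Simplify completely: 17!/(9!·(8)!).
This is C(17,9) = 24,310.

Answer: 24,310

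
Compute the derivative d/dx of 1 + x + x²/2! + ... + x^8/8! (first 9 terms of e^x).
Differentiating term by term gives the first 8 terms of e^x.

Answer: 1 + x + x²/2! + ... + x^7/7!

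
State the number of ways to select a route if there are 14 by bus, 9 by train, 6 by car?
29

By the addition principle: 14 + 9 + 6 = 29.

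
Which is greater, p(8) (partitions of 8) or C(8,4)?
C(8,4)

Pentagonal recurrence p(n) = p(n−1) + p(n−2) − p(n−5) − p(n−7) + …: p(8) = p(7) + p(6) − p(3) − p(1) = 15 + 11 − 3 − 1 = 22; C(8,4) = 70.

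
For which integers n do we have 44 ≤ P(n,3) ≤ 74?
5

Reasoning: P(4,3)=24; P(5,3)=60; P(6,3)=120. So valid n = 5.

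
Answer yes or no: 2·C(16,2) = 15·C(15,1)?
No

Reasoning: Absorption identity k·C(n,k) = n·C(n-1,k-1). LHS = 2·120 = 240; RHS = 15·15 = 225.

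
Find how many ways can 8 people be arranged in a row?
40,320

Solution: Arrangements of 8 distinct objects: 8! = 40,320.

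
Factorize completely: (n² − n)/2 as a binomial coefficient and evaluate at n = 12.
C(n,2); C(12,2) = 66

Reasoning: (n² − n)/2 = n(n−1)/2 = C(n,2). At n = 12: C(12,2) = 66.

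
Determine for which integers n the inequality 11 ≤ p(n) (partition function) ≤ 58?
6, 7, 8, 9, 10, 11

Reasoning: Tabulating p(n) via p(n) = p(n−1) + p(n−2) − p(n−5) − p(n−7) + …: p(5)=7; p(6)=11; p(7)=15; p(8)=22; p(9)=30; p(10)=42; p(11)=56; p(12)=77. So valid n = 6, 7, 8, 9, 10, 11.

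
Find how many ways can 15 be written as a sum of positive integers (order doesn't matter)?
Pentagonal recurrence p(n) = p(n−1) + p(n−2) − p(n−5) − p(n−7) + …: p(15) = p(14) + p(13) − p(10) − p(8) + p(3) + p(0) = 135 + 101 − 42 − 22 + 3 + 1 = 176.

Answer: 176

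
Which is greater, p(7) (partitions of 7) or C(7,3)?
Pentagonal recurrence p(n) = p(n−1) + p(n−2) − p(n−5) − p(n−7) + …: p(7) = p(6) + p(5) − p(2) − p(0) = 11 + 7 − 2 − 1 = 15; C(7,3) = 35.
Final answer: C(7,3)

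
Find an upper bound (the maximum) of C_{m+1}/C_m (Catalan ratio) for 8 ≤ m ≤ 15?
62/17

Explanation: C_{m+1}/C_m = 2(2m+1)/(m+2), which increases with m. Maximum at m = 15: 2·31/17 = 62/17.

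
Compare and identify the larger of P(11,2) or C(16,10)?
P(11,2)=110, C(16,10)=8,008.
Final answer: C(16,10)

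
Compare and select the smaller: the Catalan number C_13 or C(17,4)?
C(17,4)

Explanation: C_13 = C(26,13)/(13+1) = 10,400,600/14 = 742,900; C(17,4) = 2,380.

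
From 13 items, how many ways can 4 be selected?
715

Reasoning: C(13,4) = 13! / (4! × (13-4)!)
         = 13! / (4! × 9!)
         = 715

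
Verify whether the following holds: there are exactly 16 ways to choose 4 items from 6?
C(6,4) = 15 ≠ 16.
Final answer: False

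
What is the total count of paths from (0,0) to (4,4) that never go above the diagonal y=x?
14

Solution: Counted by the Catalan number C_4: C_4 = C(8,4)/(4+1) = 70/5 = 14.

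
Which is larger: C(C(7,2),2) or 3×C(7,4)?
C(C(7,2),2)
C(C(7,2),2)=210, 3×C(7,4)=105.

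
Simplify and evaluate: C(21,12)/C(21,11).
5/6

Working:
C(n,k+1)/C(n,k) = (n−k)/(k+1). Here (21−11)/(11+1) = 10/12 = 5/6.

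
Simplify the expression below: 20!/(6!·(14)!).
38,760

Explanation: This is C(20,6) = 38,760.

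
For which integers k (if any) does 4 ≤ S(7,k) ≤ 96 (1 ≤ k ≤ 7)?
2, 6

Reasoning: S(7,1)=1; S(7,2)=63; S(7,3)=301; S(7,4)=350; S(7,5)=140; S(7,6)=21; S(7,7)=1. So valid k = 2, 6.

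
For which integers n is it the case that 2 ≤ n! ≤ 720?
2, 3, 4, 5, 6

Reasoning: n! is strictly increasing; 2! = 2 and 6! = 720, so valid n = 2, 3, 4, 5, 6.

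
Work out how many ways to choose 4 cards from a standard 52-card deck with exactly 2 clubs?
57,798

13 clubs and 39 non-clubs: C(13,2) × C(39,2) = 78 × 741 = 57,798.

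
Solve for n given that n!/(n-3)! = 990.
11

Reasoning: n!/(n-3)! = n×(n-1)×(n-2), a product of 3 consecutive integers ≈ (n−1)^3. 990^(1/3) + 1 ≈ 11.0; check n = 11: 11×10×9 = 990 ✓. So n = 11.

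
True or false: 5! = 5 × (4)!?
True
By definition n! = n × (n-1)!, so 5! = 5 × 4!.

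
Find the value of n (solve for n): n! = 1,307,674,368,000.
15

n! is strictly increasing. 13! = 6,227,020,800, 14! = 87,178,291,200, 15! = 1,307,674,368,000 ✓. So n = 15.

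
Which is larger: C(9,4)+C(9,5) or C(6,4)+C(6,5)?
First=252, Second=21.

Answer: C(9,4)+C(9,5)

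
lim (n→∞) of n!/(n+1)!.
0

n!/(n+1)! = 1/[(n+1)] → 0 as n → ∞.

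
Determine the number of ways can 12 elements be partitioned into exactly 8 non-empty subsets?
159,027

Reasoning: This equals S(12,8), the Stirling number of the 2nd kind.
Using the Stirling recurrence: S(n,k) = k·S(n-1,k) + S(n-1,k-1)
S(12,8) = 8·S(11,8) + S(11,7)
         = 8·11880 + 63987
         = 95040 + 63987
         = 159,027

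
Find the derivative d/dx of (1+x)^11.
11(1+x)^10
Using the power rule: d/dx (1+x)^11 = 11(1+x)^{10}.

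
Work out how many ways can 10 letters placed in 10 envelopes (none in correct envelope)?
1,334,961

Reasoning: Using D(n) = (n-1)[D(n-1) + D(n-2)]:
D(10) = (10-1) × [D(9) + D(8)]
      = 9 × [133496 + 14833]
      = 9 × 148329
      = 1,334,961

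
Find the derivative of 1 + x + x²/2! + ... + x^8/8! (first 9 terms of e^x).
1 + x + x²/2! + ... + x^7/7!

Working:
Differentiating term by term gives the first 8 terms of e^x.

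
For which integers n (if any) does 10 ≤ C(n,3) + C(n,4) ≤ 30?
5

Reasoning: C(4,3)+C(4,4)=5; C(5,3)+C(5,4)=15; C(6,3)+C(6,4)=35. So valid n = 5.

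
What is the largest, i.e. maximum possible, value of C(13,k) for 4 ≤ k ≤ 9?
1,716

Solution: C(13,k) is maximised at the centre of the row: C(13,6) = 1,716.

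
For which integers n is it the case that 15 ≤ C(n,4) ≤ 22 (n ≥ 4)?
C(5,4)=5; C(6,4)=15; C(7,4)=35. So valid n = 6.
Final answer: 6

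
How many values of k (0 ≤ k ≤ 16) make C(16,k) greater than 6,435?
5

Explanation: Row 16 is unimodal and symmetric about k=16/2. C(16,5)=4,368 ≤ 6,435; C(16,6)=8,008 > 6,435; by symmetry C(16,k) > 6,435 for k = 6..10. That's 10 - 6 + 1 = 5 values.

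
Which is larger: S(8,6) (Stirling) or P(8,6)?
S(8,6) = 6·S(7,6) + S(7,5) = 6·21 + 140 = 266; P(8,6) = 20,160.
Final answer: P(8,6)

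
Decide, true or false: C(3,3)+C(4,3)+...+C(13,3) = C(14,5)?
Hockey stick identity gives Σ = C(14,4) = 1,001; RHS C(14,5) = 2,002.

Answer: False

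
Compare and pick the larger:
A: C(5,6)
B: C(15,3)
B

Explanation: A=C(5,6)=0, B=C(15,3)=455.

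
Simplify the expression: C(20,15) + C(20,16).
20,349

Working:
By Pascal's identity: C(21,16) = 20,349.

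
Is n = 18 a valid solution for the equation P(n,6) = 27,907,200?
No
P(18,6) = 18·17·16·15·14·13 = 13,366,080, which does not equal 27,907,200.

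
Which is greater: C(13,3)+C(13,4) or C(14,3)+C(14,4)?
C(14,3)+C(14,4)

Reasoning: First=1,001, Second=1,365.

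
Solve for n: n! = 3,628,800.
10

Solution: n! is strictly increasing. 8! = 40,320, 9! = 362,880, 10! = 3,628,800 ✓. So n = 10.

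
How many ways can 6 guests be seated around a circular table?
120

Working:
Circular arrangements: (6-1)! = 120.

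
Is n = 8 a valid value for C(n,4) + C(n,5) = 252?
No
C(8,4) + C(8,5) = 70 + 56 = 126, which does not equal 252.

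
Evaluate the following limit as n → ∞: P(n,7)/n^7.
1

P(n,7) = n(n-1)···(n-6) ≈ n^7 for large n. Limit = 1.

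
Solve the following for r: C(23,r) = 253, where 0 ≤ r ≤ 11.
2

Working:
C(23,r) is increasing for 0 ≤ r ≤ 11. Stepping up (C(23,r+1) = C(23,r)·(23−r)/(r+1)): C(23,1) = 23, C(23,2) = 253 ✓. So r = 2.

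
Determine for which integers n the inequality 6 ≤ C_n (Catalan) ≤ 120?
4, 5

Working:
C_3=5; C_4=14; C_5=42; C_6=132. So valid n = 4, 5.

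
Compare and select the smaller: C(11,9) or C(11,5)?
C(11,9)

Working:
C(11,9)=55, C(11,5)=462.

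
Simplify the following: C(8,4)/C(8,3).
C(n,k+1)/C(n,k) = (n−k)/(k+1). Here (8−3)/(3+1) = 5/4 = 5/4.

Answer: 5/4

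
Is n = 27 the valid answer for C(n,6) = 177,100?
No

Working:
C(27,6) = 27·26·25·24·23·22/6! = 213,127,200/720 = 296,010, which does not equal 177,100.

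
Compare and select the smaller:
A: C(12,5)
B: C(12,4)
B

Working:
A=C(12,5)=792, B=C(12,4)=495.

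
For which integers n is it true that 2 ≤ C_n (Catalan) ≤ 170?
2, 3, 4, 5, 6

Reasoning: C_1=1; C_2=2; C_3=5; C_4=14; C_5=42; C_6=132; C_7=429. So valid n = 2, 3, 4, 5, 6.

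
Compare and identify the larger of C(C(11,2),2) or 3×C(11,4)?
C(C(11,2),2)
C(C(11,2),2)=1,485, 3×C(11,4)=990.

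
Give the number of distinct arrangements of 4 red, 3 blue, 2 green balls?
1,260

Multinomial: 9!/(4! × 3! × 2!) = 1,260.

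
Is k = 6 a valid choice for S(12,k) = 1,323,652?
S(12,6) = 6·S(11,6) + S(11,5) = 6·179,487 + 246,730 = 1,323,652, which equals 1,323,652.
Final answer: Yes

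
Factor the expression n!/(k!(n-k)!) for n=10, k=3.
C(10,3) = 120

Explanation: This is the binomial coefficient C(10,3) = 120.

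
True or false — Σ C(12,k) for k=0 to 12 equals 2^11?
False

Working:
Binomial theorem: Σ C(12,k) = (1+1)^12 = 2^12 = 4,096; RHS 2^11 = 2,048.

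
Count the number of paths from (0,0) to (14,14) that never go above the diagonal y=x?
Counted by the Catalan number C_14: C_14 = C(28,14)/(14+1) = 40,116,600/15 = 2,674,440.

Answer: 2,674,440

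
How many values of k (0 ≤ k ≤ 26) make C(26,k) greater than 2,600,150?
9

Working:
Row 26 is unimodal and symmetric about k=26/2. C(26,8)=1,562,275 ≤ 2,600,150; C(26,9)=3,124,550 > 2,600,150; by symmetry C(26,k) > 2,600,150 for k = 9..17. That's 17 - 9 + 1 = 9 values.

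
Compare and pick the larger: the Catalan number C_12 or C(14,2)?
C_12 = C(24,12)/(12+1) = 2,704,156/13 = 208,012; C(14,2) = 91.
Final answer: C_12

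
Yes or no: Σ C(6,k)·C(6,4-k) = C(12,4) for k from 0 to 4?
Yes
Vandermonde's identity gives C(12,4) = 495; RHS C(12,4) = 495.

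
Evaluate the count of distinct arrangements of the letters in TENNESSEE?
3,780
Word has 9 letters (T=1, E=4, N=2, S=2). Arrangements: 9!/Π(k!) = 3,780.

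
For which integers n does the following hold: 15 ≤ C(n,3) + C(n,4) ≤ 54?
5, 6

C(4,3)+C(4,4)=5; C(5,3)+C(5,4)=15; C(6,3)+C(6,4)=35; C(7,3)+C(7,4)=70. So valid n = 5, 6.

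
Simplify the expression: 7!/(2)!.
2,520

Solution: This equals 7×6×...×3 = 2,520.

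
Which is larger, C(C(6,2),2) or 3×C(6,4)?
C(C(6,2),2)

Solution: C(C(6,2),2)=105, 3×C(6,4)=45.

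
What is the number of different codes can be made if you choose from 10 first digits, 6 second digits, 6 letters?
360

Reasoning: By the multiplication principle: 10 × 6 × 6 = 360.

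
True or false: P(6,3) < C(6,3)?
P(6,3) = 120 and C(6,3) = 20; P(n,r) = r! × C(n,r) so P > C whenever r ≥ 2.

Answer: False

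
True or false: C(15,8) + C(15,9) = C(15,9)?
False

Solution: Pascal's identity gives C(16,9) = 11,440, whereas C(15,9) = 5,005.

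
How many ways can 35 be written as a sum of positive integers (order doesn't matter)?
Pentagonal recurrence p(n) = p(n−1) + p(n−2) − p(n−5) − p(n−7) + …: p(35) = p(34) + p(33) − p(30) − p(28) + p(23) + p(20) − p(13) − p(9) + p(0) = 12,310 + 10,143 − 5,604 − 3,718 + 1,255 + 627 − 101 − 30 + 1 = 14,883.

Answer: 14,883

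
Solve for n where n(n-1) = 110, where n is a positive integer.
n² − n − 110 = 0, so n = (1 ± √(1 + 4·110))/2 = (1 ± √441)/2 = (1 ± 21)/2, i.e. n = 11 or n = -10. Taking the positive root, n = 11 (check: 11×10 = 110).

Answer: 11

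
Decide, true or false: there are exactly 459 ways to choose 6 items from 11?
C(11,6) = 462 ≠ 459.

Answer: False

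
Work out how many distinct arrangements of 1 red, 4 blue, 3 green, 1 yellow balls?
2,520

Solution: Multinomial: 9!/(1! × 4! × 3! × 1!) = 2,520.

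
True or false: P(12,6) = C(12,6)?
P(12,6) = 665,280 but C(12,6) = 924; they differ by a factor of 6! = 720, so the statement does not hold.
Final answer: False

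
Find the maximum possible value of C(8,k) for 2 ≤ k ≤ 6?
70

C(8,k) is maximised at the centre of the row: C(8,4) = 70.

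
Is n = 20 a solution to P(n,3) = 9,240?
No

Reasoning: P(20,3) = 20·19·18 = 6,840, which does not equal 9,240.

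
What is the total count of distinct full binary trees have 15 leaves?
Using the Catalan number formula: C_n = C(2n, n) / (n+1)
C_14 = C(28, 14) / (14+1)
     = 40116600 / 15
     = 2,674,440

Answer: 2,674,440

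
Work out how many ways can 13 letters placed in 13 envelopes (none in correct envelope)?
2,290,792,932

Working:
Using D(n) = (n-1)[D(n-1) + D(n-2)]:
D(13) = (13-1) × [D(12) + D(11)]
      = 12 × [176214841 + 14684570]
      = 12 × 190899411
      = 2,290,792,932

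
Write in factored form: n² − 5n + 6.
(n − 2)(n − 3)

Solution: Seek roots whose sum is 5 and product is 6: (2, 3). So n² − 5n + 6 = (n − 2)(n − 3).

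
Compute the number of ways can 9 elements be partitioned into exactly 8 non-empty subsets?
36
This equals S(9,8), the Stirling number of the 2nd kind.
Using the Stirling recurrence: S(n,k) = k·S(n-1,k) + S(n-1,k-1)
S(9,8) = 8·S(8,8) + S(8,7)
         = 8·1 + 28
         = 8 + 28
         = 36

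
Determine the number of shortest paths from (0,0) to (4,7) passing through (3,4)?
140

Working:
To (3,4): C(7,3)=35. From there: C(4,1)=4. Total: 140.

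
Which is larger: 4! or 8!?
8!

Working:
4!=24, 8!=40,320. 8! > 4!.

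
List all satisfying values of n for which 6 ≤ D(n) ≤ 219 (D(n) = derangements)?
4, 5

Solution: Using D(n) = (n−1)[D(n−1) + D(n−2)] with D(1)=0, D(2)=1: D(3)=2; D(4)=9; D(5)=44; D(6)=265. So valid n = 4, 5.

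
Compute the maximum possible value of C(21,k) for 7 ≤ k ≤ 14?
C(21,k) is maximised at the centre of the row: C(21,10) = 352,716.
Final answer: 352,716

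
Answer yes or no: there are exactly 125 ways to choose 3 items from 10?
No

Explanation: C(10,3) = 120 ≠ 125.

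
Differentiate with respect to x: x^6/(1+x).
Quotient rule: [6x^{5}(1+x) - x^6]/(1+x)².

Answer: (6x^5(1+x) - x^6)/(1+x)²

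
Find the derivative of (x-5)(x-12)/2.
(2x - 17)/2
d/dx[(x-5)(x-12)] = (x-12) + (x-5) = 2x - 17. Dividing by 2 gives (2x - 17)/2.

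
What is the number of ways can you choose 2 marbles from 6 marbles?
C(6,2) = 6! / (2! × (6-2)!)
         = 6! / (2! × 4!)
         = 15

Answer: 15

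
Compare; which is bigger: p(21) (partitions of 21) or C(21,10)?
C(21,10)

Explanation: Pentagonal recurrence p(n) = p(n−1) + p(n−2) − p(n−5) − p(n−7) + …: p(21) = p(20) + p(19) − p(16) − p(14) + p(9) + p(6) = 627 + 490 − 231 − 135 + 30 + 11 = 792; C(21,10) = 352,716.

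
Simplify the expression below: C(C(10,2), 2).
990

Working:
C(10,2) = 45, then C(45, 2) = 990.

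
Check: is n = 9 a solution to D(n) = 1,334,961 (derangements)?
D(9) = (9-1)·[D(8) + D(7)] = 8·[14,833 + 1,854] = 133,496, which does not equal 1,334,961.

Answer: No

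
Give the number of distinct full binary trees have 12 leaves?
58,786
Using the Catalan number formula: C_n = C(2n, n) / (n+1)
C_11 = C(22, 11) / (11+1)
     = 705432 / 12
     = 58,786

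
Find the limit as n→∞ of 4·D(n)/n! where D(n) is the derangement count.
4/e

Solution: D(n)/n! → 1/e, so 4·D(n)/n! → 4/e.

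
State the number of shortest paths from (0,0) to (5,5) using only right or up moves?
Choose 5 rights from 10 moves: C(10,5) = 252.

Answer: 252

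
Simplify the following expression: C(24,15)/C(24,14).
C(n,k+1)/C(n,k) = (n−k)/(k+1). Here (24−14)/(14+1) = 10/15 = 2/3.

Answer: 2/3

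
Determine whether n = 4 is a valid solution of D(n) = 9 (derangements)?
Yes
D(4) = (4-1)·[D(3) + D(2)] = 3·[2 + 1] = 9, which equals 9.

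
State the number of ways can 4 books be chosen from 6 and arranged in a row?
P(6,4) = 6!/(6-4)! = 360.

Answer: 360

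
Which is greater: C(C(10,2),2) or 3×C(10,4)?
C(C(10,2),2)

Solution: C(C(10,2),2)=990, 3×C(10,4)=630.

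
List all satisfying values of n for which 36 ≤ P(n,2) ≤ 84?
7, 8, 9

P(6,2)=30; P(7,2)=42; P(8,2)=56; P(9,2)=72; P(10,2)=90. So valid n = 7, 8, 9.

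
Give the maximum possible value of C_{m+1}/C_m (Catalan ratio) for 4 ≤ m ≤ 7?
C_{m+1}/C_m = 2(2m+1)/(m+2), which increases with m. Maximum at m = 7: 2·15/9 = 10/3.

Answer: 10/3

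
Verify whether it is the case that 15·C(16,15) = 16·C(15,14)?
True

Reasoning: Absorption identity k·C(n,k) = n·C(n-1,k-1). LHS = 15·16 = 240; RHS = 16·15 = 240.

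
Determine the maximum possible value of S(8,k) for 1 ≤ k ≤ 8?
1,701

Solution: Row S(8,k) for k = 1..8 (via S(n,k) = k·S(n−1,k) + S(n−1,k−1)): 1, 127, 966, 1,701, 1,050, 266, 28, 1. The row is unimodal; maximum at k = 4: 1,701.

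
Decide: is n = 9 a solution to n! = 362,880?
9! = 9·8! = 9·40,320 = 362,880, which equals 362,880.

Answer: Yes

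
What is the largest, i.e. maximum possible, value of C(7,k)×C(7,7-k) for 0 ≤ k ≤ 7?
1,225

Explanation: C(7,k)·C(7,7-k) = C(7,k)², maximised at the centre k = 3: C(7,3)² = 1,225.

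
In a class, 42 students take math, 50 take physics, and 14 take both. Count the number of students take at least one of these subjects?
78

Solution: |A∪B| = |A|+|B|-|A∩B| = 42+50-14 = 78.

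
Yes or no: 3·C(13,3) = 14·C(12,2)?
No

Working:
Absorption identity k·C(n,k) = n·C(n-1,k-1). LHS = 3·286 = 858; RHS = 14·66 = 924.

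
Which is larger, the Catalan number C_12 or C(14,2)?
C_12 = C(24,12)/(12+1) = 2,704,156/13 = 208,012; C(14,2) = 91.
Final answer: C_12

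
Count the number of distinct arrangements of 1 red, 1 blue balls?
2

Reasoning: Multinomial: 2!/(1! × 1!) = 2.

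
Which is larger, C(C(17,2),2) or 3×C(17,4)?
C(C(17,2),2)

C(C(17,2),2)=9,180, 3×C(17,4)=7,140.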